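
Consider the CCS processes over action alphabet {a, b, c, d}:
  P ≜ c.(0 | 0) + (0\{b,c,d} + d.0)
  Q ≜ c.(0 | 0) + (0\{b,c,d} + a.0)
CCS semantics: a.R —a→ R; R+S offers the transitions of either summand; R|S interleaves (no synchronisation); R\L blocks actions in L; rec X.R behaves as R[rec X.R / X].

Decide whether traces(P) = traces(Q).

traces(P) ≠ traces(Q) — witness ⟨d⟩

P's transition system — 3 states:
  s0 = c.(0 | 0) + (0\{b,c,d} + d.0) | ··c··> s1, ··d··> s2
  s1 = 0 | 0 | stopped
  s2 = 0 | stopped
Q's transition system — 3 states:
  t0 = c.(0 | 0) + (0\{b,c,d} + a.0) | ··a··> t1, ··c··> t2
  t1 = 0 | stopped
  t2 = 0 | 0 | stopped
Run σ = ⟨d⟩ on P: start {s0}
  [1] d ⇒ {s2}
  P completes σ.
Run σ = ⟨d⟩ on Q: start {t0}
  [1] d ⇒ ∅ (Q stuck)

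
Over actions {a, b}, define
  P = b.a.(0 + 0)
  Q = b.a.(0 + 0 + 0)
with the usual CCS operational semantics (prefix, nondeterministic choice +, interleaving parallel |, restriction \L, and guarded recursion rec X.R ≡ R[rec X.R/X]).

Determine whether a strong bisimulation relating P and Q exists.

P's transition system — 3 states:
  m0 = b.a.(0 + 0) :: =b=> m1
  m1 = a.(0 + 0) :: =a=> m2
  m2 = 0 + 0 :: deadlocked
Q's transition system — 3 states:
  n0 = b.a.(0 + 0 + 0) :: =b=> n1
  n1 = a.(0 + 0 + 0) :: =a=> n2
  n2 = 0 + 0 + 0 :: deadlocked
Coarsest stable partition (strong bisimilarity classes):
  B0 = {m0, n0}
  B1 = {m1, n1}
  B2 = {m2, n2}
m0 ∈ B0, n0 ∈ B0 → same block

P ~ Q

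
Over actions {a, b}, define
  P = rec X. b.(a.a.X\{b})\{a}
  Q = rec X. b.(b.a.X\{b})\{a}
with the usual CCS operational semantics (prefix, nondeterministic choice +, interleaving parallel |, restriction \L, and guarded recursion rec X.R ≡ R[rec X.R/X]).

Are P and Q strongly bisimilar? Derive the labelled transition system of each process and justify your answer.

Reachable graph of P (2 states):
  u0 = rec X. b.(a.a.X\{b})\{a} :: -b-> u1
  u1 = (a.a.(rec X. b.(a.a.X\{b})\{a})\{b})\{a} :: ·
Reachable graph of Q (3 states):
  v0 = rec X. b.(b.a.X\{b})\{a} :: -b-> v1
  v1 = (b.a.(rec X. b.(b.a.X\{b})\{a})\{b})\{a} :: -b-> v2
  v2 = (a.(rec X. b.(b.a.X\{b})\{a})\{b})\{a} :: ·
Partition-refinement fixed point:
  B0 = {u0, v1}
  B1 = {u1, v2}
  B2 = {v0}
u0 ∈ B0, v0 ∈ B2 → different blocks

not bisimilar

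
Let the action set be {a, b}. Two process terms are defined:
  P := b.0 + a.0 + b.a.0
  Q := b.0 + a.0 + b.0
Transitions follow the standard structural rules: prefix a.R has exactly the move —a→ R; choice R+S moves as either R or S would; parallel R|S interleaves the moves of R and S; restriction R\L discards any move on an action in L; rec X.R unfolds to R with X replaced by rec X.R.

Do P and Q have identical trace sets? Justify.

NO — witness ⟨ba⟩

P's transition system — 3 states:
  s0 = b.0 + a.0 + b.a.0 has moves =a=> s1, =b=> s1, =b=> s2
  s1 = 0 has moves ·
  s2 = a.0 has moves =a=> s1
Q's transition system — 2 states:
  t0 = b.0 + a.0 + b.0 has moves =a=> t1, =b=> t1
  t1 = 0 has moves ·
Trace ⟨ba⟩ through P, begin at {s0}:
  step 1 (b): {s1, s2}
  step 2 (a): {s1}
  ✓ P
Trace ⟨ba⟩ through Q, begin at {t0}:
  step 1 (b): {t1}
  step 2 (a): ∅ (Q stuck)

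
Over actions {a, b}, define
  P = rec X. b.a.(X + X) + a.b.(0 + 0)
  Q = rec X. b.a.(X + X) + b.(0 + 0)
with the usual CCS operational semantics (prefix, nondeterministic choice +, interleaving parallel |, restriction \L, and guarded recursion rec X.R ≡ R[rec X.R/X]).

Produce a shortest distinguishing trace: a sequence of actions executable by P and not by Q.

Reachable graph of P (5 states):
  u0 = rec X. b.a.(X + X) + a.b.(0 + 0) | -a-> u1, -b-> u2
  u1 = b.(0 + 0) | -b-> u3
  u2 = a.((rec X. b.a.(X + X) + a.b.(0 + 0)) + (rec X. b.a.(X + X) + a.b.(0 + 0))) | -a-> u4
  u3 = 0 + 0 | stopped
  u4 = (rec X. b.a.(X + X) + a.b.(0 + 0)) + (rec X. b.a.(X + X) + a.b.(0 + 0)) | -a-> u1, -b-> u2
Reachable graph of Q (4 states):
  v0 = rec X. b.a.(X + X) + b.(0 + 0) | -b-> v1, -b-> v2
  v1 = 0 + 0 | stopped
  v2 = a.((rec X. b.a.(X + X) + b.(0 + 0)) + (rec X. b.a.(X + X) + b.(0 + 0))) | -a-> v3
  v3 = (rec X. b.a.(X + X) + b.(0 + 0)) + (rec X. b.a.(X + X) + b.(0 + 0)) | -b-> v1, -b-> v2
Trace ⟨a⟩ through P, begin at {u0}:
  [1] a ⇒ {u1}
  — P admits the full trace.
Trace ⟨a⟩ through Q, begin at {v0}:
  [1] a ⇒ ∅ (Q stuck)

a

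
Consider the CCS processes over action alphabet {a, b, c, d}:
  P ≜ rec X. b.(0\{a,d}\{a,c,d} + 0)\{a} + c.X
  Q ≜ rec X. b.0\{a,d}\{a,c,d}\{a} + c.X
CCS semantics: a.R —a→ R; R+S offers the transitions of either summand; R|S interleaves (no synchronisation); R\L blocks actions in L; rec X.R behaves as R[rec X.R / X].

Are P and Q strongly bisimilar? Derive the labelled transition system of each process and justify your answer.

P ~ Q

P's transition system — 2 states:
  s0 = rec X. b.(0\{a,d}\{a,c,d} + 0)\{a} + c.X :: -b-> s1, -c-> s0
  s1 = (0\{a,d}\{a,c,d} + 0)\{a} :: ∅
Q's transition system — 2 states:
  t0 = rec X. b.0\{a,d}\{a,c,d}\{a} + c.X :: -b-> t1, -c-> t0
  t1 = 0\{a,d}\{a,c,d}\{a} :: ∅
Bisimilarity quotient blocks:
  B0 = {s0, t0}
  B1 = {s1, t1}
s0 ∈ B0, t0 ∈ B0 → same block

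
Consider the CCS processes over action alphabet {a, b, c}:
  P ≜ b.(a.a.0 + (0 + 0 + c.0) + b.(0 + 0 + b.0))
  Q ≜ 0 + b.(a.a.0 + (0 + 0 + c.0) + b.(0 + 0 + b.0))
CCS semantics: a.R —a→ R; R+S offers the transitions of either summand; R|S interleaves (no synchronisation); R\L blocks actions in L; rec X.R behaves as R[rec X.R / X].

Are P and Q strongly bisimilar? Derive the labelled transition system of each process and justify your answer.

bisimilar

P's transition system — 5 states:
  p0 = b.(a.a.0 + (0 + 0 + c.0) + b.(0 + 0 + b.0)) :: —b→ p1
  p1 = a.a.0 + (0 + 0 + c.0) + b.(0 + 0 + b.0) :: —a→ p2, —b→ p3, —c→ p4
  p2 = a.0 :: —a→ p4
  p3 = 0 + 0 + b.0 :: —b→ p4
  p4 = 0 :: deadlocked
Q's transition system — 5 states:
  q0 = 0 + b.(a.a.0 + (0 + 0 + c.0) + b.(0 + 0 + b.0)) :: —b→ q1
  q1 = a.a.0 + (0 + 0 + c.0) + b.(0 + 0 + b.0) :: —a→ q2, —b→ q3, —c→ q4
  q2 = a.0 :: —a→ q4
  q3 = 0 + 0 + b.0 :: —b→ q4
  q4 = 0 :: deadlocked
Bisimilarity quotient blocks:
  B0 = {p0, q0}
  B1 = {p1, q1}
  B2 = {p3, q3}
  B3 = {p4, q4}
  B4 = {p2, q2}
p0 ∈ B0, q0 ∈ B0 → same block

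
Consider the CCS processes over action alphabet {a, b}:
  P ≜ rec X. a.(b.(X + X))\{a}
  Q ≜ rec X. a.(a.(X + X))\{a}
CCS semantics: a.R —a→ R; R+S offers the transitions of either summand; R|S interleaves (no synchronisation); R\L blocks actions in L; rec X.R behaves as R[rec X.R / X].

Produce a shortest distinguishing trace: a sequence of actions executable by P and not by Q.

LTS(P): 3 reachable states
  u0 = rec X. a.(b.(X + X))\{a} → -a-> u1
  u1 = (b.((rec X. a.(b.(X + X))\{a}) + (rec X. a.(b.(X + X))\{a})))\{a} → -b-> u2
  u2 = ((rec X. a.(b.(X + X))\{a}) + (rec X. a.(b.(X + X))\{a}))\{a} → ·
LTS(Q): 2 reachable states
  v0 = rec X. a.(a.(X + X))\{a} → -a-> v1
  v1 = (a.((rec X. a.(a.(X + X))\{a}) + (rec X. a.(a.(X + X))\{a})))\{a} → ·
Trace ⟨ab⟩ through P, begin at {u0}:
  after a @ step 1: {u1}
  after b @ step 2: {u2}
  — P admits the full trace.
Trace ⟨ab⟩ through Q, begin at {v0}:
  after a @ step 1: {v1}
  after b @ step 2: no successor for Q

ab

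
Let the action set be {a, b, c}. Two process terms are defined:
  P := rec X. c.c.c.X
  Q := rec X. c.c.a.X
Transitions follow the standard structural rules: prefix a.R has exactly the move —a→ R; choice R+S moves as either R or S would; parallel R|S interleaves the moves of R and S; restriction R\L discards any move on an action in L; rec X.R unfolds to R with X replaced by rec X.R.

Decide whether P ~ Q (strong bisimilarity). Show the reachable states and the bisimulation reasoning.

P's transition system — 3 states:
  s0 = rec X. c.c.c.X → ··c··> s1
  s1 = c.c.(rec X. c.c.c.X) → ··c··> s2
  s2 = c.(rec X. c.c.c.X) → ··c··> s0
Q's transition system — 3 states:
  t0 = rec X. c.c.a.X → ··c··> t1
  t1 = c.a.(rec X. c.c.a.X) → ··c··> t2
  t2 = a.(rec X. c.c.a.X) → ··a··> t0
Partition-refinement fixed point:
  B0 = {s0, s1, s2}
  B1 = {t0}
  B2 = {t1}
  B3 = {t2}
s0 ∈ B0, t0 ∈ B1 → different blocks

P ≁ Q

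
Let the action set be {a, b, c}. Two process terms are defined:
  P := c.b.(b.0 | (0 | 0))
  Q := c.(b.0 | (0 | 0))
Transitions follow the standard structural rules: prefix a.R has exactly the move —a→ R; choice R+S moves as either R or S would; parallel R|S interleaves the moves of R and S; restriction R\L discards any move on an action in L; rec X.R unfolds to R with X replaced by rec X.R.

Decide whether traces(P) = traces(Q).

trace-distinct — witness ⟨cbb⟩

LTS(P): 4 reachable states
  m0 = c.b.(b.0 | (0 | 0)) has moves --c--▸ m1
  m1 = b.(b.0 | (0 | 0)) has moves --b--▸ m2
  m2 = b.0 | (0 | 0) has moves --b--▸ m3
  m3 = 0 | (0 | 0) has moves deadlocked
LTS(Q): 3 reachable states
  n0 = c.(b.0 | (0 | 0)) has moves --c--▸ n1
  n1 = b.0 | (0 | 0) has moves --b--▸ n2
  n2 = 0 | (0 | 0) has moves deadlocked
Run σ = ⟨cbb⟩ on P: start {m0}
  after c @ step 1: {m1}
  after b @ step 2: {m2}
  after b @ step 3: {m3}
  — P admits the full trace.
Run σ = ⟨cbb⟩ on Q: start {n0}
  after c @ step 1: {n1}
  after b @ step 2: {n2}
  after b @ step 3: no successor for Q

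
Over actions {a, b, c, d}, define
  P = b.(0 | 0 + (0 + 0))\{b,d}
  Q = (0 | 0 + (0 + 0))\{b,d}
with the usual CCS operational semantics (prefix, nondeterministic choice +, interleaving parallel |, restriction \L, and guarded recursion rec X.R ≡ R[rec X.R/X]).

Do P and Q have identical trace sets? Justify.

traces(P) ≠ traces(Q) — witness ⟨b⟩

LTS(P): 2 reachable states
  m0 = b.(0 | 0 + (0 + 0))\{b,d} :: --b--▸ m1
  m1 = (0 | 0 + (0 + 0))\{b,d} :: ∅
LTS(Q): 1 reachable states
  n0 = (0 | 0 + (0 + 0))\{b,d} :: ∅
Executing b from P (initial set {m0}):
  after b @ step 1: {m1}
  P completes σ.
Executing b from Q (initial set {n0}):
  after b @ step 1: ∅ (Q stuck)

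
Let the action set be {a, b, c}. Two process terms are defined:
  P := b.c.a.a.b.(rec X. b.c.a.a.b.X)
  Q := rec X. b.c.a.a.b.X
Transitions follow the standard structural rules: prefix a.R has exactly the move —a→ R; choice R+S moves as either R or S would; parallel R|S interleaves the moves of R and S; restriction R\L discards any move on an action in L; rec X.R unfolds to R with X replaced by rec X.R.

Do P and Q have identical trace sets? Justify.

P's transition system — 6 states:
  u0 = b.c.a.a.b.(rec X. b.c.a.a.b.X) | --b--▸ u1
  u1 = c.a.a.b.(rec X. b.c.a.a.b.X) | --c--▸ u2
  u2 = a.a.b.(rec X. b.c.a.a.b.X) | --a--▸ u3
  u3 = a.b.(rec X. b.c.a.a.b.X) | --a--▸ u4
  u4 = b.(rec X. b.c.a.a.b.X) | --b--▸ u5
  u5 = rec X. b.c.a.a.b.X | --b--▸ u1
Q's transition system — 5 states:
  v0 = rec X. b.c.a.a.b.X | --b--▸ v1
  v1 = c.a.a.b.(rec X. b.c.a.a.b.X) | --c--▸ v2
  v2 = a.a.b.(rec X. b.c.a.a.b.X) | --a--▸ v3
  v3 = a.b.(rec X. b.c.a.a.b.X) | --a--▸ v4
  v4 = b.(rec X. b.c.a.a.b.X) | --b--▸ v0
Coarsest stable partition (strong bisimilarity classes):
  B0 = {u0, u5, v0}
  B1 = {u1, v1}
  B2 = {u2, v2}
  B3 = {u3, v3}
  B4 = {u4, v4}
u0 ∈ B0, v0 ∈ B0 → same block
Bisimilar ⇒ trace-equivalent.

trace-equivalent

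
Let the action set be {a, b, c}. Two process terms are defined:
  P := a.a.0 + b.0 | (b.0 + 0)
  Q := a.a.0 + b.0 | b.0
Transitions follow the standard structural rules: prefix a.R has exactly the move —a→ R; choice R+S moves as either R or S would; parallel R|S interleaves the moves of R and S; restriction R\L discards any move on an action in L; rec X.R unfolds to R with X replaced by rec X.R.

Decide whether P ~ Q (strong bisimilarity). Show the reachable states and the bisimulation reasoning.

LTS(P): 6 reachable states
  u0 = a.a.0 + b.0 | (b.0 + 0) | -a-> u1, -b-> u2, -b-> u3
  u1 = a.0 | -a-> u4
  u2 = 0 | (b.0 + 0) | -b-> u5
  u3 = b.0 | 0 | -b-> u5
  u4 = 0 | ∅
  u5 = 0 | 0 | ∅
LTS(Q): 6 reachable states
  v0 = a.a.0 + b.0 | b.0 | -a-> v1, -b-> v2, -b-> v3
  v1 = a.0 | -a-> v4
  v2 = 0 | b.0 | -b-> v5
  v3 = b.0 | 0 | -b-> v5
  v4 = 0 | ∅
  v5 = 0 | 0 | ∅
Bisimilarity quotient blocks:
  B0 = {u0, v0}
  B1 = {u2, u3, v2, v3}
  B2 = {u4, u5, v4, v5}
  B3 = {u1, v1}
u0 ∈ B0, v0 ∈ B0 → same block

bisimilar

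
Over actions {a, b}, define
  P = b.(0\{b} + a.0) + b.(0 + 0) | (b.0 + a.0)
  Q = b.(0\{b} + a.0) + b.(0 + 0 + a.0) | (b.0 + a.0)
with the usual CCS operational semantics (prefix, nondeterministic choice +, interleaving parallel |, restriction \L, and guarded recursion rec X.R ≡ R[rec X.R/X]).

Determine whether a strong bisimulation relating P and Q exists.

Reachable graph of P (6 states):
  s0 = b.(0\{b} + a.0) + b.(0 + 0) | (b.0 + a.0) :: --a--▸ s1, --b--▸ s1, --b--▸ s2, --b--▸ s3
  s1 = b.(0 + 0) | 0 :: --b--▸ s4
  s2 = (0 + 0) | (b.0 + a.0) :: --a--▸ s4, --b--▸ s4
  s3 = 0\{b} + a.0 :: --a--▸ s5
  s4 = (0 + 0) | 0 :: ∅
  s5 = 0 :: ∅
Reachable graph of Q (8 states):
  t0 = b.(0\{b} + a.0) + b.(0 + 0 + a.0) | (b.0 + a.0) :: --a--▸ t1, --b--▸ t1, --b--▸ t2, --b--▸ t3
  t1 = b.(0 + 0 + a.0) | 0 :: --b--▸ t4
  t2 = (0 + 0 + a.0) | (b.0 + a.0) :: --a--▸ t4, --a--▸ t5, --b--▸ t4
  t3 = 0\{b} + a.0 :: --a--▸ t6
  t4 = (0 + 0 + a.0) | 0 :: --a--▸ t7
  t5 = 0 | (b.0 + a.0) :: --a--▸ t7, --b--▸ t7
  t6 = 0 :: ∅
  t7 = 0 | 0 :: ∅
Coarsest stable partition (strong bisimilarity classes):
  B0 = {s0}
  B1 = {s1}
  B2 = {s4, s5, t6, t7}
  B3 = {s3, t3, t4}
  B4 = {s2, t5}
  B5 = {t0}
  B6 = {t2}
  B7 = {t1}
s0 ∈ B0, t0 ∈ B5 → different blocks

NO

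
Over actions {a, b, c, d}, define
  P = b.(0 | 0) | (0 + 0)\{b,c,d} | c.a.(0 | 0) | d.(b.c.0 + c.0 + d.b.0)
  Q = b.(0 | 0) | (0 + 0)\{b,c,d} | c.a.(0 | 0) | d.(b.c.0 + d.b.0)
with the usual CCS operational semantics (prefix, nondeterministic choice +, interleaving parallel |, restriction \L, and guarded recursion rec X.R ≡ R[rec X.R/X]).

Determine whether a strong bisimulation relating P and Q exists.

NO

LTS(P): 30 reachable states
  m0 = b.(0 | 0) | (0 + 0)\{b,c,d} | c.a.(0 | 0) | d.(b.c.0 + c.0 + d.b.0) | =b=> m1, =c=> m2, =d=> m3
  m1 = 0 | 0 | (0 + 0)\{b,c,d} | c.a.(0 | 0) | d.(b.c.0 + c.0 + d.b.0) | =c=> m4, =d=> m5
  m2 = b.(0 | 0) | (0 + 0)\{b,c,d} | a.(0 | 0) | d.(b.c.0 + c.0 + d.b.0) | =a=> m6, =b=> m4, =d=> m7
  m3 = b.(0 | 0) | (0 + 0)\{b,c,d} | c.a.(0 | 0) | (b.c.0 + c.0 + d.b.0) | =b=> m5, =b=> m8, =c=> m7, =c=> m9, =d=> m10
  m4 = 0 | 0 | (0 + 0)\{b,c,d} | a.(0 | 0) | d.(b.c.0 + c.0 + d.b.0) | =a=> m11, =d=> m12
  m5 = 0 | 0 | (0 + 0)\{b,c,d} | c.a.(0 | 0) | (b.c.0 + c.0 + d.b.0) | =b=> m13, =c=> m12, =c=> m14, =d=> m15
  m6 = b.(0 | 0) | (0 + 0)\{b,c,d} | (0 | 0) | d.(b.c.0 + c.0 + d.b.0) | =b=> m11, =d=> m16
  m7 = b.(0 | 0) | (0 + 0)\{b,c,d} | a.(0 | 0) | (b.c.0 + c.0 + d.b.0) | =a=> m16, =b=> m12, =b=> m17, =c=> m18, =d=> m19
  m8 = b.(0 | 0) | (0 + 0)\{b,c,d} | c.a.(0 | 0) | c.0 | =b=> m13, =c=> m17, =c=> m9
  m9 = b.(0 | 0) | (0 + 0)\{b,c,d} | c.a.(0 | 0) | 0 | =b=> m14, =c=> m18
  m10 = b.(0 | 0) | (0 + 0)\{b,c,d} | c.a.(0 | 0) | b.0 | =b=> m15, =b=> m9, =c=> m19
  m11 = 0 | 0 | (0 + 0)\{b,c,d} | (0 | 0) | d.(b.c.0 + c.0 + d.b.0) | =d=> m20
  m12 = 0 | 0 | (0 + 0)\{b,c,d} | a.(0 | 0) | (b.c.0 + c.0 + d.b.0) | =a=> m20, =b=> m21, =c=> m22, =d=> m23
  m13 = 0 | 0 | (0 + 0)\{b,c,d} | c.a.(0 | 0) | c.0 | =c=> m14, =c=> m21
  m14 = 0 | 0 | (0 + 0)\{b,c,d} | c.a.(0 | 0) | 0 | =c=> m22
  m15 = 0 | 0 | (0 + 0)\{b,c,d} | c.a.(0 | 0) | b.0 | =b=> m14, =c=> m23
  m16 = b.(0 | 0) | (0 + 0)\{b,c,d} | (0 | 0) | (b.c.0 + c.0 + d.b.0) | =b=> m20, =b=> m24, =c=> m25, =d=> m26
  m17 = b.(0 | 0) | (0 + 0)\{b,c,d} | a.(0 | 0) | c.0 | =a=> m24, =b=> m21, =c=> m18
  m18 = b.(0 | 0) | (0 + 0)\{b,c,d} | a.(0 | 0) | 0 | =a=> m25, =b=> m22
  m19 = b.(0 | 0) | (0 + 0)\{b,c,d} | a.(0 | 0) | b.0 | =a=> m26, =b=> m18, =b=> m23
  m20 = 0 | 0 | (0 + 0)\{b,c,d} | (0 | 0) | (b.c.0 + c.0 + d.b.0) | =b=> m27, =c=> m28, =d=> m29
  m21 = 0 | 0 | (0 + 0)\{b,c,d} | a.(0 | 0) | c.0 | =a=> m27, =c=> m22
  m22 = 0 | 0 | (0 + 0)\{b,c,d} | a.(0 | 0) | 0 | =a=> m28
  m23 = 0 | 0 | (0 + 0)\{b,c,d} | a.(0 | 0) | b.0 | =a=> m29, =b=> m22
  m24 = b.(0 | 0) | (0 + 0)\{b,c,d} | (0 | 0) | c.0 | =b=> m27, =c=> m25
  m25 = b.(0 | 0) | (0 + 0)\{b,c,d} | (0 | 0) | 0 | =b=> m28
  m26 = b.(0 | 0) | (0 + 0)\{b,c,d} | (0 | 0) | b.0 | =b=> m25, =b=> m29
  m27 = 0 | 0 | (0 + 0)\{b,c,d} | (0 | 0) | c.0 | =c=> m28
  m28 = 0 | 0 | (0 + 0)\{b,c,d} | (0 | 0) | 0 | (no moves)
  m29 = 0 | 0 | (0 + 0)\{b,c,d} | (0 | 0) | b.0 | =b=> m28
LTS(Q): 30 reachable states
  n0 = b.(0 | 0) | (0 + 0)\{b,c,d} | c.a.(0 | 0) | d.(b.c.0 + d.b.0) | =b=> n1, =c=> n2, =d=> n3
  n1 = 0 | 0 | (0 + 0)\{b,c,d} | c.a.(0 | 0) | d.(b.c.0 + d.b.0) | =c=> n4, =d=> n5
  n2 = b.(0 | 0) | (0 + 0)\{b,c,d} | a.(0 | 0) | d.(b.c.0 + d.b.0) | =a=> n6, =b=> n4, =d=> n7
  n3 = b.(0 | 0) | (0 + 0)\{b,c,d} | c.a.(0 | 0) | (b.c.0 + d.b.0) | =b=> n5, =b=> n8, =c=> n7, =d=> n9
  n4 = 0 | 0 | (0 + 0)\{b,c,d} | a.(0 | 0) | d.(b.c.0 + d.b.0) | =a=> n10, =d=> n11
  n5 = 0 | 0 | (0 + 0)\{b,c,d} | c.a.(0 | 0) | (b.c.0 + d.b.0) | =b=> n12, =c=> n11, =d=> n13
  n6 = b.(0 | 0) | (0 + 0)\{b,c,d} | (0 | 0) | d.(b.c.0 + d.b.0) | =b=> n10, =d=> n14
  n7 = b.(0 | 0) | (0 + 0)\{b,c,d} | a.(0 | 0) | (b.c.0 + d.b.0) | =a=> n14, =b=> n11, =b=> n15, =d=> n16
  n8 = b.(0 | 0) | (0 + 0)\{b,c,d} | c.a.(0 | 0) | c.0 | =b=> n12, =c=> n15, =c=> n17
  n9 = b.(0 | 0) | (0 + 0)\{b,c,d} | c.a.(0 | 0) | b.0 | =b=> n13, =b=> n17, =c=> n16
  n10 = 0 | 0 | (0 + 0)\{b,c,d} | (0 | 0) | d.(b.c.0 + d.b.0) | =d=> n18
  n11 = 0 | 0 | (0 + 0)\{b,c,d} | a.(0 | 0) | (b.c.0 + d.b.0) | =a=> n18, =b=> n19, =d=> n20
  n12 = 0 | 0 | (0 + 0)\{b,c,d} | c.a.(0 | 0) | c.0 | =c=> n19, =c=> n21
  n13 = 0 | 0 | (0 + 0)\{b,c,d} | c.a.(0 | 0) | b.0 | =b=> n21, =c=> n20
  n14 = b.(0 | 0) | (0 + 0)\{b,c,d} | (0 | 0) | (b.c.0 + d.b.0) | =b=> n18, =b=> n22, =d=> n23
  n15 = b.(0 | 0) | (0 + 0)\{b,c,d} | a.(0 | 0) | c.0 | =a=> n22, =b=> n19, =c=> n24
  n16 = b.(0 | 0) | (0 + 0)\{b,c,d} | a.(0 | 0) | b.0 | =a=> n23, =b=> n20, =b=> n24
  n17 = b.(0 | 0) | (0 + 0)\{b,c,d} | c.a.(0 | 0) | 0 | =b=> n21, =c=> n24
  n18 = 0 | 0 | (0 + 0)\{b,c,d} | (0 | 0) | (b.c.0 + d.b.0) | =b=> n25, =d=> n26
  n19 = 0 | 0 | (0 + 0)\{b,c,d} | a.(0 | 0) | c.0 | =a=> n25, =c=> n27
  n20 = 0 | 0 | (0 + 0)\{b,c,d} | a.(0 | 0) | b.0 | =a=> n26, =b=> n27
  n21 = 0 | 0 | (0 + 0)\{b,c,d} | c.a.(0 | 0) | 0 | =c=> n27
  n22 = b.(0 | 0) | (0 + 0)\{b,c,d} | (0 | 0) | c.0 | =b=> n25, =c=> n28
  n23 = b.(0 | 0) | (0 + 0)\{b,c,d} | (0 | 0) | b.0 | =b=> n26, =b=> n28
  n24 = b.(0 | 0) | (0 + 0)\{b,c,d} | a.(0 | 0) | 0 | =a=> n28, =b=> n27
  n25 = 0 | 0 | (0 + 0)\{b,c,d} | (0 | 0) | c.0 | =c=> n29
  n26 = 0 | 0 | (0 + 0)\{b,c,d} | (0 | 0) | b.0 | =b=> n29
  n27 = 0 | 0 | (0 + 0)\{b,c,d} | a.(0 | 0) | 0 | =a=> n29
  n28 = b.(0 | 0) | (0 + 0)\{b,c,d} | (0 | 0) | 0 | =b=> n29
  n29 = 0 | 0 | (0 + 0)\{b,c,d} | (0 | 0) | 0 | (no moves)
Bisimilarity quotient blocks:
  B0 = {m0}
  B1 = {m3}
  B2 = {m8, n8}
  B3 = {m15, m9, n13, n17}
  B4 = {m18, m23, n20, n24}
  B5 = {m25, m29, n26, n28}
  B6 = {m28, n29}
  B7 = {m22, n27}
  B8 = {m14, n21}
  B9 = {m13, n12}
  B10 = {m21, n19}
  B11 = {m27, n25}
  B12 = {m17, n15}
  B13 = {m24, n22}
  B14 = {m10, n9}
  B15 = {m19, n16}
  B16 = {m26, n23}
  B17 = {m7}
  B18 = {m16}
  B19 = {m20}
  B20 = {m12}
  B21 = {m5}
  B22 = {m2}
  B23 = {m6}
  B24 = {m11}
  B25 = {m4}
  B26 = {m1}
  B27 = {n0}
  B28 = {n1}
  B29 = {n5}
  B30 = {n11}
  B31 = {n18}
  B32 = {n4}
  B33 = {n10}
  B34 = {n3}
  B35 = {n7}
  B36 = {n14}
  B37 = {n2}
  B38 = {n6}
m0 ∈ B0, n0 ∈ B27 → different blocks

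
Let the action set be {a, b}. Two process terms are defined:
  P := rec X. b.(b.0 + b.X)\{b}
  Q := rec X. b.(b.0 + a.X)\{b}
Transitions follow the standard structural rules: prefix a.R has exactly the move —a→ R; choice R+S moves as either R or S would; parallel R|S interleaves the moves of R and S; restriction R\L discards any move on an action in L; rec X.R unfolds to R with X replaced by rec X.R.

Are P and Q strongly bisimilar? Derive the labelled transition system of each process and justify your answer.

NO

LTS(P): 2 reachable states
  m0 = rec X. b.(b.0 + b.X)\{b} ⊢ -b-> m1
  m1 = (b.0 + b.(rec X. b.(b.0 + b.X)\{b}))\{b} ⊢ deadlocked
LTS(Q): 3 reachable states
  n0 = rec X. b.(b.0 + a.X)\{b} ⊢ -b-> n1
  n1 = (b.0 + a.(rec X. b.(b.0 + a.X)\{b}))\{b} ⊢ -a-> n2
  n2 = (rec X. b.(b.0 + a.X)\{b})\{b} ⊢ deadlocked
Partition-refinement fixed point:
  B0 = {m0}
  B1 = {m1, n2}
  B2 = {n0}
  B3 = {n1}
m0 ∈ B0, n0 ∈ B2 → different blocks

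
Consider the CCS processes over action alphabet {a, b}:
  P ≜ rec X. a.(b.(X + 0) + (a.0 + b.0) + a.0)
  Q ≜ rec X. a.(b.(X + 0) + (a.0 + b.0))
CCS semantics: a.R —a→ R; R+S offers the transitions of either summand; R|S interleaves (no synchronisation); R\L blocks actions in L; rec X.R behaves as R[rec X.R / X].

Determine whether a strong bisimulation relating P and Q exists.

P ~ Q

LTS(P): 4 reachable states
  u0 = rec X. a.(b.(X + 0) + (a.0 + b.0) + a.0) has moves =a=> u1
  u1 = b.((rec X. a.(b.(X + 0) + (a.0 + b.0) + a.0)) + 0) + (a.0 + b.0) + a.0 has moves =a=> u2, =b=> u2, =b=> u3
  u2 = 0 has moves stopped
  u3 = (rec X. a.(b.(X + 0) + (a.0 + b.0) + a.0)) + 0 has moves =a=> u1
LTS(Q): 4 reachable states
  v0 = rec X. a.(b.(X + 0) + (a.0 + b.0)) has moves =a=> v1
  v1 = b.((rec X. a.(b.(X + 0) + (a.0 + b.0))) + 0) + (a.0 + b.0) has moves =a=> v2, =b=> v2, =b=> v3
  v2 = 0 has moves stopped
  v3 = (rec X. a.(b.(X + 0) + (a.0 + b.0))) + 0 has moves =a=> v1
Partition-refinement fixed point:
  B0 = {u0, u3, v0, v3}
  B1 = {u1, v1}
  B2 = {u2, v2}
u0 ∈ B0, v0 ∈ B0 → same block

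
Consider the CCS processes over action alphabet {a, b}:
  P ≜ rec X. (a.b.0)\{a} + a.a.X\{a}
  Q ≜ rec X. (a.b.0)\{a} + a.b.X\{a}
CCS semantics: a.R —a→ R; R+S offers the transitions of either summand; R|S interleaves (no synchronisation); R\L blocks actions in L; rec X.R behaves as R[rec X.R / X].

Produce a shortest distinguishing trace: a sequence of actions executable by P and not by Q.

aa

Reachable graph of P (3 states):
  s0 = rec X. (a.b.0)\{a} + a.a.X\{a} | -a-> s1
  s1 = a.(rec X. (a.b.0)\{a} + a.a.X\{a})\{a} | -a-> s2
  s2 = (rec X. (a.b.0)\{a} + a.a.X\{a})\{a} | stopped
Reachable graph of Q (3 states):
  t0 = rec X. (a.b.0)\{a} + a.b.X\{a} | -a-> t1
  t1 = b.(rec X. (a.b.0)\{a} + a.b.X\{a})\{a} | -b-> t2
  t2 = (rec X. (a.b.0)\{a} + a.b.X\{a})\{a} | stopped
Trace ⟨aa⟩ through P, begin at {s0}:
  step 1 (a): {s1}
  step 2 (a): {s2}
  — P admits the full trace.
Trace ⟨aa⟩ through Q, begin at {t0}:
  step 1 (a): {t1}
  step 2 (a): ∅  — Q cannot continue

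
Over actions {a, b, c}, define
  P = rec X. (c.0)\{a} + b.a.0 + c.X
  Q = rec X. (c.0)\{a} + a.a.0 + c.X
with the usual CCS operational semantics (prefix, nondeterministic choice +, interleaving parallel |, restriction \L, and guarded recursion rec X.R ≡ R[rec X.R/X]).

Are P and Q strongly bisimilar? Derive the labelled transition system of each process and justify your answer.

P ≁ Q

P's transition system — 4 states:
  u0 = rec X. (c.0)\{a} + b.a.0 + c.X | —b→ u1, —c→ u0, —c→ u2
  u1 = a.0 | —a→ u3
  u2 = 0\{a} | ∅
  u3 = 0 | ∅
Q's transition system — 4 states:
  v0 = rec X. (c.0)\{a} + a.a.0 + c.X | —a→ v1, —c→ v0, —c→ v2
  v1 = a.0 | —a→ v3
  v2 = 0\{a} | ∅
  v3 = 0 | ∅
Coarsest stable partition (strong bisimilarity classes):
  B0 = {u0}
  B1 = {u2, u3, v2, v3}
  B2 = {u1, v1}
  B3 = {v0}
u0 ∈ B0, v0 ∈ B3 → different blocks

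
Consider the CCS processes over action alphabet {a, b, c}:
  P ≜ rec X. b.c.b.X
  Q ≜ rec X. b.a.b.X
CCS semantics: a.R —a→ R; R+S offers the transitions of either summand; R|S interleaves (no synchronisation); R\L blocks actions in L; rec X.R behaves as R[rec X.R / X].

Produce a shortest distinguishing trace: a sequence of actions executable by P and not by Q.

Reachable graph of P (3 states):
  u0 = rec X. b.c.b.X ⊢ ··b··> u1
  u1 = c.b.(rec X. b.c.b.X) ⊢ ··c··> u2
  u2 = b.(rec X. b.c.b.X) ⊢ ··b··> u0
Reachable graph of Q (3 states):
  v0 = rec X. b.a.b.X ⊢ ··b··> v1
  v1 = a.b.(rec X. b.a.b.X) ⊢ ··a··> v2
  v2 = b.(rec X. b.a.b.X) ⊢ ··b··> v0
Trace ⟨bc⟩ through P, begin at {u0}:
  step 1 (b): {u1}
  step 2 (c): {u2}
  — P admits the full trace.
Trace ⟨bc⟩ through Q, begin at {v0}:
  step 1 (b): {v1}
  step 2 (c): ∅ (Q stuck)

bc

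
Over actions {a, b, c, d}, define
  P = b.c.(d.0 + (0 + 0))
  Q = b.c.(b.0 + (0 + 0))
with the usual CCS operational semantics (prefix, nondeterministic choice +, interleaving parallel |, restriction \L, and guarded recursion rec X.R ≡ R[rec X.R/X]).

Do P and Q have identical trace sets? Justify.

NO — witness ⟨bcd⟩

P's transition system — 4 states:
  u0 = b.c.(d.0 + (0 + 0)) | --b--▸ u1
  u1 = c.(d.0 + (0 + 0)) | --c--▸ u2
  u2 = d.0 + (0 + 0) | --d--▸ u3
  u3 = 0 | deadlocked
Q's transition system — 4 states:
  v0 = b.c.(b.0 + (0 + 0)) | --b--▸ v1
  v1 = c.(b.0 + (0 + 0)) | --c--▸ v2
  v2 = b.0 + (0 + 0) | --b--▸ v3
  v3 = 0 | deadlocked
Trace ⟨bcd⟩ through P, begin at {u0}:
  after b @ step 1: {u1}
  after c @ step 2: {u2}
  after d @ step 3: {u3}
  — P admits the full trace.
Trace ⟨bcd⟩ through Q, begin at {v0}:
  after b @ step 1: {v1}
  after c @ step 2: {v2}
  after d @ step 3: ∅  — Q cannot continue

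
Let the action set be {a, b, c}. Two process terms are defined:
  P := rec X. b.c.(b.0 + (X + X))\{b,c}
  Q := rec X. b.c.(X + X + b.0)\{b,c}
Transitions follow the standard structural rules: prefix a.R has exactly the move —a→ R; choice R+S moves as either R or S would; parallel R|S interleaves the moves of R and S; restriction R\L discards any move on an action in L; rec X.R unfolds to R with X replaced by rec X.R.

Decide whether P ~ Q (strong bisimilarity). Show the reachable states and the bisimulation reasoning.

LTS(P): 3 reachable states
  m0 = rec X. b.c.(b.0 + (X + X))\{b,c} | —b→ m1
  m1 = c.(b.0 + ((rec X. b.c.(b.0 + (X + X))\{b,c}) + (rec X. b.c.(b.0 + (X + X))\{b,c})))\{b,c} | —c→ m2
  m2 = (b.0 + ((rec X. b.c.(b.0 + (X + X))\{b,c}) + (rec X. b.c.(b.0 + (X + X))\{b,c})))\{b,c} | ∅
LTS(Q): 3 reachable states
  n0 = rec X. b.c.(X + X + b.0)\{b,c} | —b→ n1
  n1 = c.((rec X. b.c.(X + X + b.0)\{b,c}) + (rec X. b.c.(X + X + b.0)\{b,c}) + b.0)\{b,c} | —c→ n2
  n2 = ((rec X. b.c.(X + X + b.0)\{b,c}) + (rec X. b.c.(X + X + b.0)\{b,c}) + b.0)\{b,c} | ∅
Bisimilarity quotient blocks:
  B0 = {m0, n0}
  B1 = {m1, n1}
  B2 = {m2, n2}
m0 ∈ B0, n0 ∈ B0 → same block

P ~ Q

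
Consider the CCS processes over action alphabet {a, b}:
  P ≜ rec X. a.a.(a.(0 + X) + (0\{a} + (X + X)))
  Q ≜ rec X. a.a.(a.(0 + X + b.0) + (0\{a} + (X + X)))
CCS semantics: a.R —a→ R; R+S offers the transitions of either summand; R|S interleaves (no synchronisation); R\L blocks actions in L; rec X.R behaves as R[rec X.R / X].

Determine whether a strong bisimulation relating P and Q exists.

P ≁ Q

LTS(P): 4 reachable states
  u0 = rec X. a.a.(a.(0 + X) + (0\{a} + (X + X))) → --a--▸ u1
  u1 = a.(a.(0 + (rec X. a.a.(a.(0 + X) + (0\{a} + (X + X))))) + (0\{a} + ((rec X. a.a.(a.(0 + X) + (0\{a} + (X + X)))) + (rec X. a.a.(a.(0 + X) + (0\{a} + (X + X))))))) → --a--▸ u2
  u2 = a.(0 + (rec X. a.a.(a.(0 + X) + (0\{a} + (X + X))))) + (0\{a} + ((rec X. a.a.(a.(0 + X) + (0\{a} + (X + X)))) + (rec X. a.a.(a.(0 + X) + (0\{a} + (X + X)))))) → --a--▸ u1, --a--▸ u3
  u3 = 0 + (rec X. a.a.(a.(0 + X) + (0\{a} + (X + X)))) → --a--▸ u1
LTS(Q): 5 reachable states
  v0 = rec X. a.a.(a.(0 + X + b.0) + (0\{a} + (X + X))) → --a--▸ v1
  v1 = a.(a.(0 + (rec X. a.a.(a.(0 + X + b.0) + (0\{a} + (X + X)))) + b.0) + (0\{a} + ((rec X. a.a.(a.(0 + X + b.0) + (0\{a} + (X + X)))) + (rec X. a.a.(a.(0 + X + b.0) + (0\{a} + (X + X))))))) → --a--▸ v2
  v2 = a.(0 + (rec X. a.a.(a.(0 + X + b.0) + (0\{a} + (X + X)))) + b.0) + (0\{a} + ((rec X. a.a.(a.(0 + X + b.0) + (0\{a} + (X + X)))) + (rec X. a.a.(a.(0 + X + b.0) + (0\{a} + (X + X)))))) → --a--▸ v1, --a--▸ v3
  v3 = 0 + (rec X. a.a.(a.(0 + X + b.0) + (0\{a} + (X + X)))) + b.0 → --a--▸ v1, --b--▸ v4
  v4 = 0 → ∅
Coarsest stable partition (strong bisimilarity classes):
  B0 = {u0, u1, u2, u3}
  B1 = {v0}
  B2 = {v1}
  B3 = {v2}
  B4 = {v3}
  B5 = {v4}
u0 ∈ B0, v0 ∈ B1 → different blocks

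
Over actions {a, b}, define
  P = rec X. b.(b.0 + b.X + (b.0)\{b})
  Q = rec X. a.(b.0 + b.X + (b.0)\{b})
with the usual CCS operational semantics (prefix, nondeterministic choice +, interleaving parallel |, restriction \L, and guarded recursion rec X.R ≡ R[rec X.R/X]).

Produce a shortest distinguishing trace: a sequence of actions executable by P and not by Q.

LTS(P): 3 reachable states
  u0 = rec X. b.(b.0 + b.X + (b.0)\{b}) has moves ··b··> u1
  u1 = b.0 + b.(rec X. b.(b.0 + b.X + (b.0)\{b})) + (b.0)\{b} has moves ··b··> u0, ··b··> u2
  u2 = 0 has moves deadlocked
LTS(Q): 3 reachable states
  v0 = rec X. a.(b.0 + b.X + (b.0)\{b}) has moves ··a··> v1
  v1 = b.0 + b.(rec X. a.(b.0 + b.X + (b.0)\{b})) + (b.0)\{b} has moves ··b··> v0, ··b··> v2
  v2 = 0 has moves deadlocked
Run σ = ⟨b⟩ on P: start {u0}
  [1] b ⇒ {u1}
  — P admits the full trace.
Run σ = ⟨b⟩ on Q: start {v0}
  [1] b ⇒ no successor for Q

b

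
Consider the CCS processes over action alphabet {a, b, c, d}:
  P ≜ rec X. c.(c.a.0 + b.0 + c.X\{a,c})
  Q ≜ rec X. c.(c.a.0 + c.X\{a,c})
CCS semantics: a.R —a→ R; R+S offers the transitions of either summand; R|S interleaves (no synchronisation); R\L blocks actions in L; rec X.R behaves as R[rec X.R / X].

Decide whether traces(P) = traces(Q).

trace-distinct — witness ⟨cb⟩

LTS(P): 5 reachable states
  u0 = rec X. c.(c.a.0 + b.0 + c.X\{a,c}) has moves =c=> u1
  u1 = c.a.0 + b.0 + c.(rec X. c.(c.a.0 + b.0 + c.X\{a,c}))\{a,c} has moves =b=> u2, =c=> u3, =c=> u4
  u2 = 0 has moves stopped
  u3 = (rec X. c.(c.a.0 + b.0 + c.X\{a,c}))\{a,c} has moves stopped
  u4 = a.0 has moves =a=> u2
LTS(Q): 5 reachable states
  v0 = rec X. c.(c.a.0 + c.X\{a,c}) has moves =c=> v1
  v1 = c.a.0 + c.(rec X. c.(c.a.0 + c.X\{a,c}))\{a,c} has moves =c=> v2, =c=> v3
  v2 = (rec X. c.(c.a.0 + c.X\{a,c}))\{a,c} has moves stopped
  v3 = a.0 has moves =a=> v4
  v4 = 0 has moves stopped
Executing cb from P (initial set {u0}):
  [1] c ⇒ {u1}
  [2] b ⇒ {u2}
  P completes σ.
Executing cb from Q (initial set {v0}):
  [1] c ⇒ {v1}
  [2] b ⇒ ∅  — Q cannot continue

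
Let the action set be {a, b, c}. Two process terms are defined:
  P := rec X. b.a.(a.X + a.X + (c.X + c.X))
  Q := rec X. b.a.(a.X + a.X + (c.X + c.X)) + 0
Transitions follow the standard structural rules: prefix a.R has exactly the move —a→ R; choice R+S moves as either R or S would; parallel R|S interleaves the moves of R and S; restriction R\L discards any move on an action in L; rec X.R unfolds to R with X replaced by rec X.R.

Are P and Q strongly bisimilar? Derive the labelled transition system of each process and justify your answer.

P's transition system — 3 states:
  u0 = rec X. b.a.(a.X + a.X + (c.X + c.X)) :: ··b··> u1
  u1 = a.(a.(rec X. b.a.(a.X + a.X + (c.X + c.X))) + a.(rec X. b.a.(a.X + a.X + (c.X + c.X))) + (c.(rec X. b.a.(a.X + a.X + (c.X + c.X))) + c.(rec X. b.a.(a.X + a.X + (c.X + c.X))))) :: ··a··> u2
  u2 = a.(rec X. b.a.(a.X + a.X + (c.X + c.X))) + a.(rec X. b.a.(a.X + a.X + (c.X + c.X))) + (c.(rec X. b.a.(a.X + a.X + (c.X + c.X))) + c.(rec X. b.a.(a.X + a.X + (c.X + c.X)))) :: ··a··> u0, ··c··> u0
Q's transition system — 3 states:
  v0 = rec X. b.a.(a.X + a.X + (c.X + c.X)) + 0 :: ··b··> v1
  v1 = a.(a.(rec X. b.a.(a.X + a.X + (c.X + c.X)) + 0) + a.(rec X. b.a.(a.X + a.X + (c.X + c.X)) + 0) + (c.(rec X. b.a.(a.X + a.X + (c.X + c.X)) + 0) + c.(rec X. b.a.(a.X + a.X + (c.X + c.X)) + 0))) :: ··a··> v2
  v2 = a.(rec X. b.a.(a.X + a.X + (c.X + c.X)) + 0) + a.(rec X. b.a.(a.X + a.X + (c.X + c.X)) + 0) + (c.(rec X. b.a.(a.X + a.X + (c.X + c.X)) + 0) + c.(rec X. b.a.(a.X + a.X + (c.X + c.X)) + 0)) :: ··a··> v0, ··c··> v0
Partition-refinement fixed point:
  B0 = {u0, v0}
  B1 = {u1, v1}
  B2 = {u2, v2}
u0 ∈ B0, v0 ∈ B0 → same block

bisimilar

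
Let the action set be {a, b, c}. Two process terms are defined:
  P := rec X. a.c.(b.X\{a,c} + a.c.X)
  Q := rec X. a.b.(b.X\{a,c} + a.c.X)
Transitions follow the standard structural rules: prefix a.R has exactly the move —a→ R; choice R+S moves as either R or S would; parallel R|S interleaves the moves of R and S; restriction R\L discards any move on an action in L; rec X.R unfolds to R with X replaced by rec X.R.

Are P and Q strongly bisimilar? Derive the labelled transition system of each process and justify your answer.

P's transition system — 5 states:
  p0 = rec X. a.c.(b.X\{a,c} + a.c.X) has moves ··a··> p1
  p1 = c.(b.(rec X. a.c.(b.X\{a,c} + a.c.X))\{a,c} + a.c.(rec X. a.c.(b.X\{a,c} + a.c.X))) has moves ··c··> p2
  p2 = b.(rec X. a.c.(b.X\{a,c} + a.c.X))\{a,c} + a.c.(rec X. a.c.(b.X\{a,c} + a.c.X)) has moves ··a··> p3, ··b··> p4
  p3 = c.(rec X. a.c.(b.X\{a,c} + a.c.X)) has moves ··c··> p0
  p4 = (rec X. a.c.(b.X\{a,c} + a.c.X))\{a,c} has moves ·
Q's transition system — 5 states:
  q0 = rec X. a.b.(b.X\{a,c} + a.c.X) has moves ··a··> q1
  q1 = b.(b.(rec X. a.b.(b.X\{a,c} + a.c.X))\{a,c} + a.c.(rec X. a.b.(b.X\{a,c} + a.c.X))) has moves ··b··> q2
  q2 = b.(rec X. a.b.(b.X\{a,c} + a.c.X))\{a,c} + a.c.(rec X. a.b.(b.X\{a,c} + a.c.X)) has moves ··a··> q3, ··b··> q4
  q3 = c.(rec X. a.b.(b.X\{a,c} + a.c.X)) has moves ··c··> q0
  q4 = (rec X. a.b.(b.X\{a,c} + a.c.X))\{a,c} has moves ·
Bisimilarity quotient blocks:
  B0 = {p0}
  B1 = {p1}
  B2 = {p2}
  B3 = {p4, q4}
  B4 = {p3}
  B5 = {q0}
  B6 = {q1}
  B7 = {q2}
  B8 = {q3}
p0 ∈ B0, q0 ∈ B5 → different blocks

P ≁ Q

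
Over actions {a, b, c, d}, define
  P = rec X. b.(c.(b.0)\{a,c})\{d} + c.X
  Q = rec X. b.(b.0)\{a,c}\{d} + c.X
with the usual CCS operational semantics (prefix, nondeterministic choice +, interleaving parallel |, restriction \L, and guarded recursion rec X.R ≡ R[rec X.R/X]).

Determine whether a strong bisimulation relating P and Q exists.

NO

LTS(P): 4 reachable states
  s0 = rec X. b.(c.(b.0)\{a,c})\{d} + c.X ⊢ --b--▸ s1, --c--▸ s0
  s1 = (c.(b.0)\{a,c})\{d} ⊢ --c--▸ s2
  s2 = (b.0)\{a,c}\{d} ⊢ --b--▸ s3
  s3 = 0\{a,c}\{d} ⊢ deadlocked
LTS(Q): 3 reachable states
  t0 = rec X. b.(b.0)\{a,c}\{d} + c.X ⊢ --b--▸ t1, --c--▸ t0
  t1 = (b.0)\{a,c}\{d} ⊢ --b--▸ t2
  t2 = 0\{a,c}\{d} ⊢ deadlocked
Partition-refinement fixed point:
  B0 = {s0}
  B1 = {s1}
  B2 = {s2, t1}
  B3 = {s3, t2}
  B4 = {t0}
s0 ∈ B0, t0 ∈ B4 → different blocks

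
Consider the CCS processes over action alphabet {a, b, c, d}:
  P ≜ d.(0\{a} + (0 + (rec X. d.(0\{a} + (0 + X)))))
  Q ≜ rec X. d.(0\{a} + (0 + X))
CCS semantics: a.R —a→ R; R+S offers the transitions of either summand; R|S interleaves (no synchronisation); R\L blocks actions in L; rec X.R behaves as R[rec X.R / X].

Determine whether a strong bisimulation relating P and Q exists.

YES

LTS(P): 2 reachable states
  s0 = d.(0\{a} + (0 + (rec X. d.(0\{a} + (0 + X))))) → --d--▸ s1
  s1 = 0\{a} + (0 + (rec X. d.(0\{a} + (0 + X)))) → --d--▸ s1
LTS(Q): 2 reachable states
  t0 = rec X. d.(0\{a} + (0 + X)) → --d--▸ t1
  t1 = 0\{a} + (0 + (rec X. d.(0\{a} + (0 + X)))) → --d--▸ t1
Coarsest stable partition (strong bisimilarity classes):
  B0 = {s0, s1, t0, t1}
s0 ∈ B0, t0 ∈ B0 → same block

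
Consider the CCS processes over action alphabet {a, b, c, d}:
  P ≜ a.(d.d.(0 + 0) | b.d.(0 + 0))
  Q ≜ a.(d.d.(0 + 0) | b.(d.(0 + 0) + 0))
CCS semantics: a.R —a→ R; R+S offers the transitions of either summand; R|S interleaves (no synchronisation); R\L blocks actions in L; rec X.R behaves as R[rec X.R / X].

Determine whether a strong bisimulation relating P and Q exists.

Reachable graph of P (10 states):
  m0 = a.(d.d.(0 + 0) | b.d.(0 + 0)) → ··a··> m1
  m1 = d.d.(0 + 0) | b.d.(0 + 0) → ··b··> m2, ··d··> m3
  m2 = d.d.(0 + 0) | d.(0 + 0) → ··d··> m4, ··d··> m5
  m3 = d.(0 + 0) | b.d.(0 + 0) → ··b··> m4, ··d··> m6
  m4 = d.(0 + 0) | d.(0 + 0) → ··d··> m7, ··d··> m8
  m5 = d.d.(0 + 0) | (0 + 0) → ··d··> m8
  m6 = (0 + 0) | b.d.(0 + 0) → ··b··> m7
  m7 = (0 + 0) | d.(0 + 0) → ··d··> m9
  m8 = d.(0 + 0) | (0 + 0) → ··d··> m9
  m9 = (0 + 0) | (0 + 0) → deadlocked
Reachable graph of Q (10 states):
  n0 = a.(d.d.(0 + 0) | b.(d.(0 + 0) + 0)) → ··a··> n1
  n1 = d.d.(0 + 0) | b.(d.(0 + 0) + 0) → ··b··> n2, ··d··> n3
  n2 = d.d.(0 + 0) | (d.(0 + 0) + 0) → ··d··> n4, ··d··> n5
  n3 = d.(0 + 0) | b.(d.(0 + 0) + 0) → ··b··> n4, ··d··> n6
  n4 = d.(0 + 0) | (d.(0 + 0) + 0) → ··d··> n7, ··d··> n8
  n5 = d.d.(0 + 0) | (0 + 0) → ··d··> n8
  n6 = (0 + 0) | b.(d.(0 + 0) + 0) → ··b··> n7
  n7 = (0 + 0) | (d.(0 + 0) + 0) → ··d··> n9
  n8 = d.(0 + 0) | (0 + 0) → ··d··> n9
  n9 = (0 + 0) | (0 + 0) → deadlocked
Bisimilarity quotient blocks:
  B0 = {m0, n0}
  B1 = {m1, n1}
  B2 = {m2, n2}
  B3 = {m4, m5, n4, n5}
  B4 = {m7, m8, n7, n8}
  B5 = {m9, n9}
  B6 = {m3, n3}
  B7 = {m6, n6}
m0 ∈ B0, n0 ∈ B0 → same block

P ~ Q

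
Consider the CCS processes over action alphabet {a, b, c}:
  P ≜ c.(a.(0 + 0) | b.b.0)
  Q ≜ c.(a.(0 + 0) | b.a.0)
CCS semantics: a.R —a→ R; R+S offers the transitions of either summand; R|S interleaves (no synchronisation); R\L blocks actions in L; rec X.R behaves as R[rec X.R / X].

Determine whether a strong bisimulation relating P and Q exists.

Reachable graph of P (7 states):
  p0 = c.(a.(0 + 0) | b.b.0) | =c=> p1
  p1 = a.(0 + 0) | b.b.0 | =a=> p2, =b=> p3
  p2 = (0 + 0) | b.b.0 | =b=> p4
  p3 = a.(0 + 0) | b.0 | =a=> p4, =b=> p5
  p4 = (0 + 0) | b.0 | =b=> p6
  p5 = a.(0 + 0) | 0 | =a=> p6
  p6 = (0 + 0) | 0 | ∅
Reachable graph of Q (7 states):
  q0 = c.(a.(0 + 0) | b.a.0) | =c=> q1
  q1 = a.(0 + 0) | b.a.0 | =a=> q2, =b=> q3
  q2 = (0 + 0) | b.a.0 | =b=> q4
  q3 = a.(0 + 0) | a.0 | =a=> q4, =a=> q5
  q4 = (0 + 0) | a.0 | =a=> q6
  q5 = a.(0 + 0) | 0 | =a=> q6
  q6 = (0 + 0) | 0 | ∅
Coarsest stable partition (strong bisimilarity classes):
  B0 = {p0}
  B1 = {p1}
  B2 = {p2}
  B3 = {p4}
  B4 = {p6, q6}
  B5 = {p3}
  B6 = {p5, q4, q5}
  B7 = {q0}
  B8 = {q1}
  B9 = {q3}
  B10 = {q2}
p0 ∈ B0, q0 ∈ B7 → different blocks

not bisimilar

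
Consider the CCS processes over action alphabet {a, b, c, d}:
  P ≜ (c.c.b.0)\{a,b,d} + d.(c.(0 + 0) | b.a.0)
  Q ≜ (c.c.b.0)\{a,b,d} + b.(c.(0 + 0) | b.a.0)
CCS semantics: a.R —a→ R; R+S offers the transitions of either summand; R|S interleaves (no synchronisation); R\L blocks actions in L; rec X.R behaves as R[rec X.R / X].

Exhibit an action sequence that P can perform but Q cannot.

d

Reachable graph of P (9 states):
  s0 = (c.c.b.0)\{a,b,d} + d.(c.(0 + 0) | b.a.0) :: —c→ s1, —d→ s2
  s1 = (c.b.0)\{a,b,d} :: —c→ s3
  s2 = c.(0 + 0) | b.a.0 :: —b→ s4, —c→ s5
  s3 = (b.0)\{a,b,d} :: ∅
  s4 = c.(0 + 0) | a.0 :: —a→ s6, —c→ s7
  s5 = (0 + 0) | b.a.0 :: —b→ s7
  s6 = c.(0 + 0) | 0 :: —c→ s8
  s7 = (0 + 0) | a.0 :: —a→ s8
  s8 = (0 + 0) | 0 :: ∅
Reachable graph of Q (9 states):
  t0 = (c.c.b.0)\{a,b,d} + b.(c.(0 + 0) | b.a.0) :: —b→ t1, —c→ t2
  t1 = c.(0 + 0) | b.a.0 :: —b→ t3, —c→ t4
  t2 = (c.b.0)\{a,b,d} :: —c→ t5
  t3 = c.(0 + 0) | a.0 :: —a→ t6, —c→ t7
  t4 = (0 + 0) | b.a.0 :: —b→ t7
  t5 = (b.0)\{a,b,d} :: ∅
  t6 = c.(0 + 0) | 0 :: —c→ t8
  t7 = (0 + 0) | a.0 :: —a→ t8
  t8 = (0 + 0) | 0 :: ∅
Trace ⟨d⟩ through P, begin at {s0}:
  [1] d ⇒ {s2}
  — P admits the full trace.
Trace ⟨d⟩ through Q, begin at {t0}:
  [1] d ⇒ ∅ (Q stuck)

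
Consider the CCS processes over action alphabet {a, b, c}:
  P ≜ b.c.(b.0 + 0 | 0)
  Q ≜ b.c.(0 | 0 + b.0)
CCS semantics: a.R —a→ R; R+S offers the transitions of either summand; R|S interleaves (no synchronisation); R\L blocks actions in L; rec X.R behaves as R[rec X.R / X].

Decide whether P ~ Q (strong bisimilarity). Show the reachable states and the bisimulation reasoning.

Reachable graph of P (4 states):
  u0 = b.c.(b.0 + 0 | 0) has moves ··b··> u1
  u1 = c.(b.0 + 0 | 0) has moves ··c··> u2
  u2 = b.0 + 0 | 0 has moves ··b··> u3
  u3 = 0 has moves deadlocked
Reachable graph of Q (4 states):
  v0 = b.c.(0 | 0 + b.0) has moves ··b··> v1
  v1 = c.(0 | 0 + b.0) has moves ··c··> v2
  v2 = 0 | 0 + b.0 has moves ··b··> v3
  v3 = 0 has moves deadlocked
Bisimilarity quotient blocks:
  B0 = {u0, v0}
  B1 = {u1, v1}
  B2 = {u2, v2}
  B3 = {u3, v3}
u0 ∈ B0, v0 ∈ B0 → same block

bisimilar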